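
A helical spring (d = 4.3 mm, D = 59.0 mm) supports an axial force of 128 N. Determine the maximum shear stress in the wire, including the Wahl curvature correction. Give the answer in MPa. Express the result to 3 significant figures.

267 MPa

Spring index C = D/d = 59.0/4.3 = 13.7209
K_W = (4C−1)/(4C−4) + 0.615/C = 53.884/50.884 + 0.0448 = 1.1038
τ₀ = 8FD/(πd³) = 8·128·59.0/(π·4.3³) = 60416/249.78 = 241.88 MPa
τ_max = K·τ₀ = 1.1038 × 241.88 = 266.98 MPa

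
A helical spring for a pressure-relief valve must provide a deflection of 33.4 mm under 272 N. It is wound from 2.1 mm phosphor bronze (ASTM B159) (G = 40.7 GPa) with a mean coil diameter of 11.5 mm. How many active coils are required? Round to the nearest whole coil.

8

Required rate k = F/δ = 272/33.4 = 8.1437 N/mm
N_a = Gd⁴/(8D³k) = (40.7×10³ × 2.1⁴)/(8 × 11.5³ × 8.1437)
    = 791538 / 99084.6 = 7.989 → 8 coils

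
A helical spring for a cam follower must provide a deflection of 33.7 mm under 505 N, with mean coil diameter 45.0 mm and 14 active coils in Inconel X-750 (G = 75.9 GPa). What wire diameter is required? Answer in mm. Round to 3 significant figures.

Required rate k = F/δ = 505/33.7 = 14.985 N/mm
d = (8D³N_a·k / G)^(1/4) = (8·45.0³·14·14.985 / (75.9×10³))^0.25
  = (2015)^0.25 = 6.6999 mm

6.70 mm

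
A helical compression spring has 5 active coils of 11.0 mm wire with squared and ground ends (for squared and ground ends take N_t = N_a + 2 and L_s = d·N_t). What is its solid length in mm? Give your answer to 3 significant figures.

77.0 mm

squared and ground ends: N_t = N_a + 2 = 5 + 2 = 7
L_s = d·N_t = 11.0 × 7 = 77 mm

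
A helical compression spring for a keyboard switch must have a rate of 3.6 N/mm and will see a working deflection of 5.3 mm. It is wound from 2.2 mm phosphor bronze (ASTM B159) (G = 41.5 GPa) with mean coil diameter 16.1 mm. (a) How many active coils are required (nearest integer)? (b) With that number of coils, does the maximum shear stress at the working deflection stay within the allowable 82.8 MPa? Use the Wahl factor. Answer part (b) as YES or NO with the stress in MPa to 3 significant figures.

(a) 8 coils; (b) NO, τ_max = 89.3 MPa

N_a = Gd⁴/(8D³k) = (41.5×10³)(2.2⁴)/(8·16.1³·3.6) = 8.089 → N_a = 8
Actual rate k = Gd⁴/(8D³·8) = 3.6398 N/mm
Working load F = kδ = 3.6398·5.3 = 19.291 N
C = 16.1/2.2 = 7.3182; K_W = (4C−1)/(4C−4)+0.615/C = 1.2027
τ_max = K_W·8FD/(πd³) = 1.2027·74.277 = 89.336 MPa
τ_max > 82.8 MPa → exceeds allowable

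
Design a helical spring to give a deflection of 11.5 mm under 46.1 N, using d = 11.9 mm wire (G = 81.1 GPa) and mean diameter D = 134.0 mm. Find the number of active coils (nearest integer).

Required rate k = F/δ = 46.1/11.5 = 4.0087 N/mm
N_a = Gd⁴/(8D³k) = (81.1×10³ × 11.9⁴)/(8 × 134.0³ × 4.0087)
    = 1.62633e+09 / 7.71627e+07 = 21.08 → 21 coils

21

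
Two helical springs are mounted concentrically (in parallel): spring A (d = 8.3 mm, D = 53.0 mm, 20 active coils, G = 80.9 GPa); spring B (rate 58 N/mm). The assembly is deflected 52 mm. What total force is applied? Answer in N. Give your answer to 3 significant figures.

3850 N

k_A = Gd⁴/(8D³N_a) = (80.9×10³)(8.3⁴)/(8·53.0³·20) = 16.118 N/mm
Parallel: k_eq = 16.118 + 58 = 74.118 N/mm
F = k_eq·δ = 74.118·52 = 3854.1 N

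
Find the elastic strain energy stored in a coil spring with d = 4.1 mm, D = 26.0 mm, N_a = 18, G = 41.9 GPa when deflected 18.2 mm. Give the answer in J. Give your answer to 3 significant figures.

k = Gd⁴/(8D³N_a) = (41.9×10³)(4.1⁴)/(8·26.0³·18) = 4.6781 N/mm
U = ½kδ² = 0.5 × 4.6781 × 18.2² = 774.78 N·mm = 0.77478 J

0.775 J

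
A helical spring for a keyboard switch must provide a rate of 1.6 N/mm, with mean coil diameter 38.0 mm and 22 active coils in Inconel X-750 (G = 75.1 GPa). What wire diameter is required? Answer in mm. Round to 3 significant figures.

3.79 mm

d = (8D³N_a·k / G)^(1/4) = (8·38.0³·22·1.6 / (75.1×10³))^0.25
  = (205.75)^0.25 = 3.7874 mm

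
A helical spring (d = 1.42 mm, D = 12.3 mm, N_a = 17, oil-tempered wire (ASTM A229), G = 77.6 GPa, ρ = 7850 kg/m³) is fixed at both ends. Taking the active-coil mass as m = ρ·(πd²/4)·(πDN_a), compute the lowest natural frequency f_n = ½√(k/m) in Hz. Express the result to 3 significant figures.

k = Gd⁴/(8D³N_a) = (77.6×10³)(1.42⁴)/(8·12.3³·17) = 1.2467 N/mm = 1246.7 N/m
Wire length L = πDN_a = π·12.3·17 = 656.91 mm
m = ρ·(πd²/4)·L = 7850 × 1.5837×10⁻⁶ m² × 0.65691 m = 0.0081666 kg
f_n = ½√(k/m) = 0.5·√(1246.7/0.0081666) = 0.5·√(1.5266e+05) = 195.36 Hz

195 Hz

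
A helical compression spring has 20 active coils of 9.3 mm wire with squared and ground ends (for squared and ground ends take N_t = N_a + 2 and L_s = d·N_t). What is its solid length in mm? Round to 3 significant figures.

squared and ground ends: N_t = N_a + 2 = 20 + 2 = 22
L_s = d·N_t = 9.3 × 22 = 204.6 mm

205 mm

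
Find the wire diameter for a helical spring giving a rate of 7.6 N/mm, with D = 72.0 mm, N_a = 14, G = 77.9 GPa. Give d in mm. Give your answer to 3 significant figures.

7.99 mm

d = (8D³N_a·k / G)^(1/4) = (8·72.0³·14·7.6 / (77.9×10³))^0.25
  = (4078.4)^0.25 = 7.9914 mm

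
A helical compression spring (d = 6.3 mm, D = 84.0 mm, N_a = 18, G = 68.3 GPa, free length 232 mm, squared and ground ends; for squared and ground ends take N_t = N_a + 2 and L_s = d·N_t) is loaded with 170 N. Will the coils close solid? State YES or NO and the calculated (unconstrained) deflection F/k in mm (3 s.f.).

k = Gd⁴/(8D³N_a) = (68.3×10³)(6.3⁴)/(8·84.0³·18) = 1.2606 N/mm
N_t = 20; L_s = 6.3·20 = 126 mm; δ_solid = L₀ − L_s = 232 − 126 = 106 mm
δ = F/k = 170/1.2606 = 134.85 mm
δ ≥ δ_solid → spring goes solid

YES, δ = 135 mm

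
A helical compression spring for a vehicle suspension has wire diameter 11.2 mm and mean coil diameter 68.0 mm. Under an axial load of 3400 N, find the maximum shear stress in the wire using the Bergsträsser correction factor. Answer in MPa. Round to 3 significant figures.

Spring index C = D/d = 68.0/11.2 = 6.0714
K_B = (4C+2)/(4C−3) = 26.286/21.286 = 1.2349
τ₀ = 8FD/(πd³) = 8·3400·68.0/(π·11.2³) = 1.8496e+06/4413.7 = 419.06 MPa
τ_max = K·τ₀ = 1.2349 × 419.06 = 517.49 MPa

517 MPa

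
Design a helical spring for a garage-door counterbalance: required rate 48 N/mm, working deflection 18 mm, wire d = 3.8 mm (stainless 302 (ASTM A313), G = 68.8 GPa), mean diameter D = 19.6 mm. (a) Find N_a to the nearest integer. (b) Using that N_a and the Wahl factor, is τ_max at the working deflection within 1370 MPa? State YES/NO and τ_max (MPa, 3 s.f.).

N_a = Gd⁴/(8D³k) = (68.8×10³)(3.8⁴)/(8·19.6³·48) = 4.962 → N_a = 5
Actual rate k = Gd⁴/(8D³·5) = 47.632 N/mm
Working load F = kδ = 47.632·18 = 857.37 N
C = 19.6/3.8 = 5.1579; K_W = (4C−1)/(4C−4)+0.615/C = 1.2996
τ_max = K_W·8FD/(πd³) = 1.2996·779.85 = 1013.5 MPa
τ_max ≤ 1370 MPa → acceptable

(a) 5 coils; (b) YES, τ_max = 1010 MPa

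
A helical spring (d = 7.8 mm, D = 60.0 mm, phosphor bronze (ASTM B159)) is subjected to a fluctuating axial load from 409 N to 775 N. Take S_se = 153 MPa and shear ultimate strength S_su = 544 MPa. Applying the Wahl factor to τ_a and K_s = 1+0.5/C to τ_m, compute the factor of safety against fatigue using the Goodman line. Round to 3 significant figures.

1.20

C = D/d = 60.0/7.8 = 7.6923; K_W = (4C−1)/(4C−4)+0.615/C = 1.1920; K_s = 1+0.5/C = 1.0650
F_a = (F_max−F_min)/2 = 183 N; F_m = (F_max+F_min)/2 = 592 N
τ_a = K_W·8F_aD/(πd³) = 1.1920 × 58.919 = 70.233 MPa
τ_m = K_s·8F_mD/(πd³) = 1.0650 × 190.6 = 202.99 MPa
Goodman: 1/n_f = τ_a/S_se + τ_m/S_su = 70.233/153 + 202.99/544 = 0.45904 + 0.37315 = 0.83219
n_f = 1/0.83219 = 1.202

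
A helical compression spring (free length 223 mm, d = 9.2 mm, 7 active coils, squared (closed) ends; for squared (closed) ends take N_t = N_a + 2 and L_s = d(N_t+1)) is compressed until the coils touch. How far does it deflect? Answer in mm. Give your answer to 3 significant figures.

131 mm

N_t = 9; L_s = 9.2·10 = 92 mm
δ_solid = L₀ − L_s = 223 − 92 = 131 mm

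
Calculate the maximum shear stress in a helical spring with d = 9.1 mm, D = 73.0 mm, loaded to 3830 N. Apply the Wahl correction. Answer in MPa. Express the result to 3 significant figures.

Spring index C = D/d = 73.0/9.1 = 8.0220
K_W = (4C−1)/(4C−4) + 0.615/C = 31.088/28.088 + 0.0767 = 1.1835
τ₀ = 8FD/(πd³) = 8·3830·73.0/(π·9.1³) = 2.23672e+06/2367.4 = 944.79 MPa
τ_max = K·τ₀ = 1.1835 × 944.79 = 1118.1 MPa

1120 MPa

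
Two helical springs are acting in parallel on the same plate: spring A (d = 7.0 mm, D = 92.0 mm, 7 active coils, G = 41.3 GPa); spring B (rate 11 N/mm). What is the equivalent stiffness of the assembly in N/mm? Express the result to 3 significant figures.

13.3 N/mm

k_A = Gd⁴/(8D³N_a) = (41.3×10³)(7.0⁴)/(8·92.0³·7) = 2.274 N/mm
Parallel: k_eq = 2.274 + 11 = 13.274 N/mm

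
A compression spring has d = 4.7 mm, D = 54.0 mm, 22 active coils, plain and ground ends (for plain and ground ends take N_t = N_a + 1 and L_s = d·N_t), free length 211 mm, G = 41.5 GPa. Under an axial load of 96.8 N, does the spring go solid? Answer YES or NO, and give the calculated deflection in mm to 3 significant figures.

k = Gd⁴/(8D³N_a) = (41.5×10³)(4.7⁴)/(8·54.0³·22) = 0.73071 N/mm
N_t = 23; L_s = 4.7·23 = 108.1 mm; δ_solid = L₀ − L_s = 211 − 108.1 = 102.9 mm
δ = F/k = 96.8/0.73071 = 132.47 mm
δ ≥ δ_solid → spring goes solid

YES, δ = 132 mm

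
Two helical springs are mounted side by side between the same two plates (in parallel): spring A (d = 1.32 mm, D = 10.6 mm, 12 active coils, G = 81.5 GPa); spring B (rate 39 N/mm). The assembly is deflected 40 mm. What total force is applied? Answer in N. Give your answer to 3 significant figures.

1650 N

k_A = Gd⁴/(8D³N_a) = (81.5×10³)(1.32⁴)/(8·10.6³·12) = 2.164 N/mm
Parallel: k_eq = 2.164 + 39 = 41.164 N/mm
F = k_eq·δ = 41.164·40 = 1646.6 N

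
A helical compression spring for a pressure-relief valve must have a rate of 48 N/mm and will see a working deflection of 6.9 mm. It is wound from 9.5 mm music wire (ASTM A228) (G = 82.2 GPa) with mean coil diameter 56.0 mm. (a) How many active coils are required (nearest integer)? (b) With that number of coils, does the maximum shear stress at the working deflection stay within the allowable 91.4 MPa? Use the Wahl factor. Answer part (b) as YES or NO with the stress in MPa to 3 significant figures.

N_a = Gd⁴/(8D³k) = (82.2×10³)(9.5⁴)/(8·56.0³·48) = 9.928 → N_a = 10
Actual rate k = Gd⁴/(8D³·10) = 47.655 N/mm
Working load F = kδ = 47.655·6.9 = 328.82 N
C = 56.0/9.5 = 5.8947; K_W = (4C−1)/(4C−4)+0.615/C = 1.2576
τ_max = K_W·8FD/(πd³) = 1.2576·54.691 = 68.777 MPa
τ_max ≤ 91.4 MPa → acceptable

(a) 10 coils; (b) YES, τ_max = 68.8 MPa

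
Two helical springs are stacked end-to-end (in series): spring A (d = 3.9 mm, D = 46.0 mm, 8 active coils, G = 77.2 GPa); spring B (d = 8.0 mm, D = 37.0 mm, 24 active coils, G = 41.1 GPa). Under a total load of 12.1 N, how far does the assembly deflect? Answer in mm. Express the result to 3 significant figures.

k_A = Gd⁴/(8D³N_a) = (77.2×10³)(3.9⁴)/(8·46.0³·8) = 2.867 N/mm
k_B = Gd⁴/(8D³N_a) = (41.1×10³)(8.0⁴)/(8·37.0³·24) = 17.31 N/mm
Series: 1/k_eq = 1/2.867 + 1/17.31 = 0.40657; k_eq = 2.4596 N/mm
δ = F/k_eq = 12.1/2.4596 = 4.9195 mm

4.92 mm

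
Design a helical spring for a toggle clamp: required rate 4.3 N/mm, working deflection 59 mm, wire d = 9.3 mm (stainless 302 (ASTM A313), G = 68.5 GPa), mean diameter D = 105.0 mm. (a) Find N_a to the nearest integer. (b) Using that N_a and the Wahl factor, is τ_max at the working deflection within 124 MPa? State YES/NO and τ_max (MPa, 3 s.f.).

(a) 13 coils; (b) YES, τ_max = 94.1 MPa

N_a = Gd⁴/(8D³k) = (68.5×10³)(9.3⁴)/(8·105.0³·4.3) = 12.87 → N_a = 13
Actual rate k = Gd⁴/(8D³·13) = 4.2562 N/mm
Working load F = kδ = 4.2562·59 = 251.12 N
C = 105.0/9.3 = 11.2903; K_W = (4C−1)/(4C−4)+0.615/C = 1.1274
τ_max = K_W·8FD/(πd³) = 1.1274·83.474 = 94.105 MPa
τ_max ≤ 124 MPa → acceptable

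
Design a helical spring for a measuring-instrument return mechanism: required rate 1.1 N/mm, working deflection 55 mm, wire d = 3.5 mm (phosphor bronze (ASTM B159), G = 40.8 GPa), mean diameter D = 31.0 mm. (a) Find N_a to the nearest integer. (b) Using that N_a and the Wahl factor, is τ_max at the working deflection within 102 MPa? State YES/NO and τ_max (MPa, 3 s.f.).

N_a = Gd⁴/(8D³k) = (40.8×10³)(3.5⁴)/(8·31.0³·1.1) = 23.35 → N_a = 23
Actual rate k = Gd⁴/(8D³·23) = 1.1169 N/mm
Working load F = kδ = 1.1169·55 = 61.432 N
C = 31.0/3.5 = 8.8571; K_W = (4C−1)/(4C−4)+0.615/C = 1.1649
τ_max = K_W·8FD/(πd³) = 1.1649·113.11 = 131.76 MPa
τ_max > 102 MPa → exceeds allowable

(a) 23 coils; (b) NO, τ_max = 132 MPa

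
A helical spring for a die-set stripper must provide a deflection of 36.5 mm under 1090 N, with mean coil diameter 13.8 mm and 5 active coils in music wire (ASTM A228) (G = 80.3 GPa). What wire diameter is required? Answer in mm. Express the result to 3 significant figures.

2.50 mm

Required rate k = F/δ = 1090/36.5 = 29.863 N/mm
d = (8D³N_a·k / G)^(1/4) = (8·13.8³·5·29.863 / (80.3×10³))^0.25
  = (39.094)^0.25 = 2.5005 mm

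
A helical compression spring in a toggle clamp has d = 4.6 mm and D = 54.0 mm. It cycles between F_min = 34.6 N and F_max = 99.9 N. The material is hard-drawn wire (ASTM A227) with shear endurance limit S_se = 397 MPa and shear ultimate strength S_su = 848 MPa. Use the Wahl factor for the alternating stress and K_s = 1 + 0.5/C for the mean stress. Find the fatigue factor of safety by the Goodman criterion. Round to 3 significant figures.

4.05

C = D/d = 54.0/4.6 = 11.7391; K_W = (4C−1)/(4C−4)+0.615/C = 1.1222; K_s = 1+0.5/C = 1.0426
F_a = (F_max−F_min)/2 = 32.65 N; F_m = (F_max+F_min)/2 = 67.25 N
τ_a = K_W·8F_aD/(πd³) = 1.1222 × 46.126 = 51.764 MPa
τ_m = K_s·8F_mD/(πd³) = 1.0426 × 95.006 = 99.053 MPa
Goodman: 1/n_f = τ_a/S_se + τ_m/S_su = 51.764/397 + 99.053/848 = 0.13039 + 0.11681 = 0.24719
n_f = 1/0.24719 = 4.045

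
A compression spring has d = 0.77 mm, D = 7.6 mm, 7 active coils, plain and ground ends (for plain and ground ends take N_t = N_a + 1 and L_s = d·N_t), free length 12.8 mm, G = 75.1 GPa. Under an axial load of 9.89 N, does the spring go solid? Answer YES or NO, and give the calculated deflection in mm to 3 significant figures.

YES, δ = 9.21 mm

k = Gd⁴/(8D³N_a) = (75.1×10³)(0.77⁴)/(8·7.6³·7) = 1.0739 N/mm
N_t = 8; L_s = 0.77·8 = 6.16 mm; δ_solid = L₀ − L_s = 12.8 − 6.16 = 6.64 mm
δ = F/k = 9.89/1.0739 = 9.2092 mm
δ ≥ δ_solid → spring goes solid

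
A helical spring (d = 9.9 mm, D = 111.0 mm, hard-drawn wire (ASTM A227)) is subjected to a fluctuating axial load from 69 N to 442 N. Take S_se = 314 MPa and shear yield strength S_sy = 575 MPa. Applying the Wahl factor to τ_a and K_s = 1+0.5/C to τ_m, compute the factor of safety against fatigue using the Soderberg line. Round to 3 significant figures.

3.03

C = D/d = 111.0/9.9 = 11.2121; K_W = (4C−1)/(4C−4)+0.615/C = 1.1283; K_s = 1+0.5/C = 1.0446
F_a = (F_max−F_min)/2 = 186.5 N; F_m = (F_max+F_min)/2 = 255.5 N
τ_a = K_W·8F_aD/(πd³) = 1.1283 × 54.33 = 61.3 MPa
τ_m = K_s·8F_mD/(πd³) = 1.0446 × 74.43 = 77.749 MPa
Soderberg: 1/n_f = τ_a/S_se + τ_m/S_sy = 61.3/314 + 77.749/575 = 0.19522 + 0.13522 = 0.33044
n_f = 1/0.33044 = 3.026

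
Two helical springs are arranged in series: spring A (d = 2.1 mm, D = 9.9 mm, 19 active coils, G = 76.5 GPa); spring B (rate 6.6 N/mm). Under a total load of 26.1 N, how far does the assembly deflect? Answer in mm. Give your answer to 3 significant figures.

k_A = Gd⁴/(8D³N_a) = (76.5×10³)(2.1⁴)/(8·9.9³·19) = 10.088 N/mm
Series: 1/k_eq = 1/10.088 + 1/6.6 = 0.25065; k_eq = 3.9897 N/mm
δ = F/k_eq = 26.1/3.9897 = 6.5419 mm

6.54 mm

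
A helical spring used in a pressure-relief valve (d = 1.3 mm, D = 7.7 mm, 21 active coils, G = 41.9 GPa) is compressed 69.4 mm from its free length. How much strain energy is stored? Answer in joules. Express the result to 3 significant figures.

k = Gd⁴/(8D³N_a) = (41.9×10³)(1.3⁴)/(8·7.7³·21) = 1.5603 N/mm
U = ½kδ² = 0.5 × 1.5603 × 69.4² = 3757.5 N·mm = 3.7575 J

3.76 J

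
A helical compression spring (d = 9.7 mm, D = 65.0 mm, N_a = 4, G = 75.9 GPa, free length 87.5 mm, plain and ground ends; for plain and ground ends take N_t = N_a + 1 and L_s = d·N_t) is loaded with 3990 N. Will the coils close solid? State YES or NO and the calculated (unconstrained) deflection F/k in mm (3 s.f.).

k = Gd⁴/(8D³N_a) = (75.9×10³)(9.7⁴)/(8·65.0³·4) = 76.461 N/mm
N_t = 5; L_s = 9.7·5 = 48.5 mm; δ_solid = L₀ − L_s = 87.5 − 48.5 = 39 mm
δ = F/k = 3990/76.461 = 52.184 mm
δ ≥ δ_solid → spring goes solid

YES, δ = 52.2 mm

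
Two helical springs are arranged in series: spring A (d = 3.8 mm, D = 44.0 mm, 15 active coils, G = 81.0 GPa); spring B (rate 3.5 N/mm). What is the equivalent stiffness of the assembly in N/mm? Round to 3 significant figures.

1.12 N/mm

k_A = Gd⁴/(8D³N_a) = (81.0×10³)(3.8⁴)/(8·44.0³·15) = 1.6523 N/mm
Series: 1/k_eq = 1/1.6523 + 1/3.5 = 0.89094; k_eq = 1.1224 N/mm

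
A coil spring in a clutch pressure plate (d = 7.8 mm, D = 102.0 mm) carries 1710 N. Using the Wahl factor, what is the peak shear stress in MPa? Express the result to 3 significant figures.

1040 MPa

Spring index C = D/d = 102.0/7.8 = 13.0769
K_W = (4C−1)/(4C−4) + 0.615/C = 51.308/48.308 + 0.0470 = 1.1091
τ₀ = 8FD/(πd³) = 8·1710·102.0/(π·7.8³) = 1.39536e+06/1490.8 = 935.95 MPa
τ_max = K·τ₀ = 1.1091 × 935.95 = 1038.1 MPa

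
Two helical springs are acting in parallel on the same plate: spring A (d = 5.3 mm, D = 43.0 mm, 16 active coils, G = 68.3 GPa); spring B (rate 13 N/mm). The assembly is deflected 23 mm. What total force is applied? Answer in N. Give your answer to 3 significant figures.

k_A = Gd⁴/(8D³N_a) = (68.3×10³)(5.3⁴)/(8·43.0³·16) = 5.2955 N/mm
Parallel: k_eq = 5.2955 + 13 = 18.296 N/mm
F = k_eq·δ = 18.296·23 = 420.8 N

421 N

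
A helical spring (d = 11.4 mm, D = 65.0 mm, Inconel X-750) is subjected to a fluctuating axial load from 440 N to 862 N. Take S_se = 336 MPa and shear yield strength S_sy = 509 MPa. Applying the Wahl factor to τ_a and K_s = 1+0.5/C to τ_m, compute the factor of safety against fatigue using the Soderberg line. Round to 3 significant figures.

4.09

C = D/d = 65.0/11.4 = 5.7018; K_W = (4C−1)/(4C−4)+0.615/C = 1.2674; K_s = 1+0.5/C = 1.0877
F_a = (F_max−F_min)/2 = 211 N; F_m = (F_max+F_min)/2 = 651 N
τ_a = K_W·8F_aD/(πd³) = 1.2674 × 23.573 = 29.876 MPa
τ_m = K_s·8F_mD/(πd³) = 1.0877 × 72.731 = 79.109 MPa
Soderberg: 1/n_f = τ_a/S_se + τ_m/S_sy = 29.876/336 + 79.109/509 = 0.08892 + 0.15542 = 0.24434
n_f = 1/0.24434 = 4.093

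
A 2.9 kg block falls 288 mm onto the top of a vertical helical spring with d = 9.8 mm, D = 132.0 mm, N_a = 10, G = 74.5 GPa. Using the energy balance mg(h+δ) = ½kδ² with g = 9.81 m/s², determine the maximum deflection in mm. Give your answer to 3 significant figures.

74.3 mm

k = Gd⁴/(8D³N_a) = (74.5×10³)(9.8⁴)/(8·132.0³·10) = 3.7346 N/mm
W = mg = 2.9 × 9.81 = 28.449 N
½kδ² − Wδ − Wh = 0 → δ = (W + √(W² + 2kWh))/k
δ = (28.449 + √(809.35 + 61198.1))/3.7346 = (28.449 + 249.01)/3.7346 = 74.294 mm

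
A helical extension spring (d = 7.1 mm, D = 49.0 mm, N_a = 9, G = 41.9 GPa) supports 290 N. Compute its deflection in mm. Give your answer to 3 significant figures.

k = Gd⁴/(8D³N_a) = (41.9×10³)(7.1⁴)/(8·49.0³·9) = 12.57 N/mm
δ = F/k = 290 / 12.57 = 23.071 mm

23.1 mm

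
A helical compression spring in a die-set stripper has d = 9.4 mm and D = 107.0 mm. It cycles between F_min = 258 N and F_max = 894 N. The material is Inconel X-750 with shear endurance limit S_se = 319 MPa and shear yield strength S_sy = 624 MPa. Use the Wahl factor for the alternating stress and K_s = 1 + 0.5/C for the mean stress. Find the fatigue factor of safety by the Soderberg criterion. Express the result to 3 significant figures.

C = D/d = 107.0/9.4 = 11.3830; K_W = (4C−1)/(4C−4)+0.615/C = 1.1263; K_s = 1+0.5/C = 1.0439
F_a = (F_max−F_min)/2 = 318 N; F_m = (F_max+F_min)/2 = 576 N
τ_a = K_W·8F_aD/(πd³) = 1.1263 × 104.32 = 117.49 MPa
τ_m = K_s·8F_mD/(πd³) = 1.0439 × 188.96 = 197.26 MPa
Soderberg: 1/n_f = τ_a/S_se + τ_m/S_sy = 117.49/319 + 197.26/624 = 0.36831 + 0.31612 = 0.68443
n_f = 1/0.68443 = 1.461

1.46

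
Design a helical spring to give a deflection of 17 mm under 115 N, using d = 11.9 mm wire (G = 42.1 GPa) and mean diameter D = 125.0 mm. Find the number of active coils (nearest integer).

Required rate k = F/δ = 115/17 = 6.7647 N/mm
N_a = Gd⁴/(8D³k) = (42.1×10³ × 11.9⁴)/(8 × 125.0³ × 6.7647)
    = 8.44248e+08 / 1.05699e+08 = 7.987 → 8 coils

8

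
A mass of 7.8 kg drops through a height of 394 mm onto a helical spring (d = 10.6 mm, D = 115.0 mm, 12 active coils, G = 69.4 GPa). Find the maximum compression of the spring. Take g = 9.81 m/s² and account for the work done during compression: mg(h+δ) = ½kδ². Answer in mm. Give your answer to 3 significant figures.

k = Gd⁴/(8D³N_a) = (69.4×10³)(10.6⁴)/(8·115.0³·12) = 6.0009 N/mm
W = mg = 7.8 × 9.81 = 76.518 N
½kδ² − Wδ − Wh = 0 → δ = (W + √(W² + 2kWh))/k
δ = (76.518 + √(5855 + 361833))/6.0009 = (76.518 + 606.37)/6.0009 = 113.8 mm

114 mm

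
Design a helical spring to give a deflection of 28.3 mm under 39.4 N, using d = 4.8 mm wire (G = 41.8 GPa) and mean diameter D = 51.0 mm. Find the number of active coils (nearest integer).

Required rate k = F/δ = 39.4/28.3 = 1.3922 N/mm
N_a = Gd⁴/(8D³k) = (41.8×10³ × 4.8⁴)/(8 × 51.0³ × 1.3922)
    = 2.21892e+07 / 1.47744e+06 = 15.02 → 15 coils

15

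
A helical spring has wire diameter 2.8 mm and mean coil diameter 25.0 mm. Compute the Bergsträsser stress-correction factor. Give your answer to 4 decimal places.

1.1528

C = D/d = 25.0/2.8 = 8.9286
K_B = (4C+2)/(4C−3) = 37.714/32.714 = 1.1528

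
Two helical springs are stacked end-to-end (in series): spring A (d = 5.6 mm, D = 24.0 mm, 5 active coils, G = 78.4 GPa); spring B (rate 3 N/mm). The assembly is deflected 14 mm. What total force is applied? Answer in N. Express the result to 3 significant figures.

41.1 N

k_A = Gd⁴/(8D³N_a) = (78.4×10³)(5.6⁴)/(8·24.0³·5) = 139.44 N/mm
Series: 1/k_eq = 1/139.44 + 1/3 = 0.34051; k_eq = 2.9368 N/mm
F = k_eq·δ = 2.9368·14 = 41.115 N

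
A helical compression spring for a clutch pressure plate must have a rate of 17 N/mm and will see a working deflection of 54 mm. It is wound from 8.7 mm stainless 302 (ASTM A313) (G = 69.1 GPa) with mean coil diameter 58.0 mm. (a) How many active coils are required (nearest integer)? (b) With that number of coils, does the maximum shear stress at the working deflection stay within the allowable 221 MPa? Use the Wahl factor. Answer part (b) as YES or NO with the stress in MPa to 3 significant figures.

(a) 15 coils; (b) NO, τ_max = 251 MPa

N_a = Gd⁴/(8D³k) = (69.1×10³)(8.7⁴)/(8·58.0³·17) = 14.92 → N_a = 15
Actual rate k = Gd⁴/(8D³·15) = 16.908 N/mm
Working load F = kδ = 16.908·54 = 913.03 N
C = 58.0/8.7 = 6.6667; K_W = (4C−1)/(4C−4)+0.615/C = 1.2246
τ_max = K_W·8FD/(πd³) = 1.2246·204.78 = 250.78 MPa
τ_max > 221 MPa → exceeds allowable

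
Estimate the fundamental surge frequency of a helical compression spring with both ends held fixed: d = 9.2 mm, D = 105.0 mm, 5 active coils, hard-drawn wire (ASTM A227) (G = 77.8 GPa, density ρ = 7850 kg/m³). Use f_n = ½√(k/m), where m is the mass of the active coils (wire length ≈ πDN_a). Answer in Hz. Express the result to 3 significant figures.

k = Gd⁴/(8D³N_a) = (77.8×10³)(9.2⁴)/(8·105.0³·5) = 12.037 N/mm = 12037 N/m
Wire length L = πDN_a = π·105.0·5 = 1649.3 mm
m = ρ·(πd²/4)·L = 7850 × 66.476×10⁻⁶ m² × 1.6493 m = 0.86069 kg
f_n = ½√(k/m) = 0.5·√(12037/0.86069) = 0.5·√(13985) = 59.129 Hz

59.1 Hz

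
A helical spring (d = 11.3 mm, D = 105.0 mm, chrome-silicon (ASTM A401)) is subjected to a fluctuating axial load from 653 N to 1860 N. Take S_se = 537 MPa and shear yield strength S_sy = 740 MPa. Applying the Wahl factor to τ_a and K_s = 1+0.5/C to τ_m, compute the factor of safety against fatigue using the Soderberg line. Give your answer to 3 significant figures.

1.75

C = D/d = 105.0/11.3 = 9.2920; K_W = (4C−1)/(4C−4)+0.615/C = 1.1566; K_s = 1+0.5/C = 1.0538
F_a = (F_max−F_min)/2 = 603.5 N; F_m = (F_max+F_min)/2 = 1256.5 N
τ_a = K_W·8F_aD/(πd³) = 1.1566 × 111.83 = 129.35 MPa
τ_m = K_s·8F_mD/(πd³) = 1.0538 × 232.84 = 245.37 MPa
Soderberg: 1/n_f = τ_a/S_se + τ_m/S_sy = 129.35/537 + 245.37/740 = 0.24088 + 0.33158 = 0.57245
n_f = 1/0.57245 = 1.747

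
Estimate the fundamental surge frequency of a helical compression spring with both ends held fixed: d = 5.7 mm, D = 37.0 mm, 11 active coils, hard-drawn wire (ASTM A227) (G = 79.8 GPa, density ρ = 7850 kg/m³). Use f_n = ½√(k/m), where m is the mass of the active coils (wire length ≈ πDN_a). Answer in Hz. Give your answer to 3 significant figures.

136 Hz

k = Gd⁴/(8D³N_a) = (79.8×10³)(5.7⁴)/(8·37.0³·11) = 18.898 N/mm = 18898 N/m
Wire length L = πDN_a = π·37.0·11 = 1278.6 mm
m = ρ·(πd²/4)·L = 7850 × 25.518×10⁻⁶ m² × 1.2786 m = 0.25613 kg
f_n = ½√(k/m) = 0.5·√(18898/0.25613) = 0.5·√(73784) = 135.82 Hz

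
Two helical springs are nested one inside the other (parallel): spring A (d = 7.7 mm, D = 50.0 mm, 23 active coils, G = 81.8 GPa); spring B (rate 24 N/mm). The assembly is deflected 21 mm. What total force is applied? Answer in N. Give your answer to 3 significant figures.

k_A = Gd⁴/(8D³N_a) = (81.8×10³)(7.7⁴)/(8·50.0³·23) = 12.502 N/mm
Parallel: k_eq = 12.502 + 24 = 36.502 N/mm
F = k_eq·δ = 36.502·21 = 766.55 N

767 N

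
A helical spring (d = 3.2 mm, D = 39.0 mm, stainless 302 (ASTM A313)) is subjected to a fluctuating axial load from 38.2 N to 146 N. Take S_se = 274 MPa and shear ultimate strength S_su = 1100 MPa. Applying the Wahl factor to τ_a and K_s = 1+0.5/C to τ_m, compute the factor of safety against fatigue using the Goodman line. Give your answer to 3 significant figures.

C = D/d = 39.0/3.2 = 12.1875; K_W = (4C−1)/(4C−4)+0.615/C = 1.1175; K_s = 1+0.5/C = 1.0410
F_a = (F_max−F_min)/2 = 53.9 N; F_m = (F_max+F_min)/2 = 92.1 N
τ_a = K_W·8F_aD/(πd³) = 1.1175 × 163.36 = 182.55 MPa
τ_m = K_s·8F_mD/(πd³) = 1.0410 × 279.14 = 290.59 MPa
Goodman: 1/n_f = τ_a/S_se + τ_m/S_su = 182.55/274 + 290.59/1100 = 0.66626 + 0.26417 = 0.93043
n_f = 1/0.93043 = 1.075

1.07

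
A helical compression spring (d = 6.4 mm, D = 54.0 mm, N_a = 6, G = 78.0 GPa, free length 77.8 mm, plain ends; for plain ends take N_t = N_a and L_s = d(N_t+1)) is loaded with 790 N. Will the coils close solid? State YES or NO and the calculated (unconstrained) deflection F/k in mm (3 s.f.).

k = Gd⁴/(8D³N_a) = (78.0×10³)(6.4⁴)/(8·54.0³·6) = 17.314 N/mm
N_t = 6; L_s = 6.4·7 = 44.8 mm; δ_solid = L₀ − L_s = 77.8 − 44.8 = 33 mm
δ = F/k = 790/17.314 = 45.628 mm
δ ≥ δ_solid → spring goes solid

YES, δ = 45.6 mm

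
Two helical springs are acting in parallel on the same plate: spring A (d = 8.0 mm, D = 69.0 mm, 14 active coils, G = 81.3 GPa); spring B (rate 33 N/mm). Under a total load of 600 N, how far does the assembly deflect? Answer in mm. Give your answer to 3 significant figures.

14.3 mm

k_A = Gd⁴/(8D³N_a) = (81.3×10³)(8.0⁴)/(8·69.0³·14) = 9.0508 N/mm
Parallel: k_eq = 9.0508 + 33 = 42.051 N/mm
δ = F/k_eq = 600/42.051 = 14.268 mm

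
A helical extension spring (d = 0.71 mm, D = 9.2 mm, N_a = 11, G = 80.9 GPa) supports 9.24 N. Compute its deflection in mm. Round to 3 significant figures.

k = Gd⁴/(8D³N_a) = (80.9×10³)(0.71⁴)/(8·9.2³·11) = 0.30001 N/mm
δ = F/k = 9.24 / 0.30001 = 30.799 mm

30.8 mm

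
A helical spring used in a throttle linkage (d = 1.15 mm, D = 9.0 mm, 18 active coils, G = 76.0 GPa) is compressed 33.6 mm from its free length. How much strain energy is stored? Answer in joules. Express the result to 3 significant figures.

k = Gd⁴/(8D³N_a) = (76.0×10³)(1.15⁴)/(8·9.0³·18) = 1.2662 N/mm
U = ½kδ² = 0.5 × 1.2662 × 33.6² = 714.77 N·mm = 0.71477 J

0.715 J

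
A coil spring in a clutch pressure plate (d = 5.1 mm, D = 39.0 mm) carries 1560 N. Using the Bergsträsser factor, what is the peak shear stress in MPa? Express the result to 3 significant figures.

Spring index C = D/d = 39.0/5.1 = 7.6471
K_B = (4C+2)/(4C−3) = 32.588/27.588 = 1.1812
τ₀ = 8FD/(πd³) = 8·1560·39.0/(π·5.1³) = 486720/416.74 = 1167.9 MPa
τ_max = K·τ₀ = 1.1812 × 1167.9 = 1379.6 MPa

1380 MPa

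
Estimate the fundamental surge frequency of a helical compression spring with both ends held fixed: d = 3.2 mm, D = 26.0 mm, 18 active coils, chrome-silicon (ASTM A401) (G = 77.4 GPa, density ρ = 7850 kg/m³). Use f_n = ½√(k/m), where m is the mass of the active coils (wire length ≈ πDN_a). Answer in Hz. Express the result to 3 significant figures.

92.9 Hz

k = Gd⁴/(8D³N_a) = (77.4×10³)(3.2⁴)/(8·26.0³·18) = 3.2067 N/mm = 3206.7 N/m
Wire length L = πDN_a = π·26.0·18 = 1470.3 mm
m = ρ·(πd²/4)·L = 7850 × 8.0425×10⁻⁶ m² × 1.4703 m = 0.092823 kg
f_n = ½√(k/m) = 0.5·√(3206.7/0.092823) = 0.5·√(34546) = 92.933 Hz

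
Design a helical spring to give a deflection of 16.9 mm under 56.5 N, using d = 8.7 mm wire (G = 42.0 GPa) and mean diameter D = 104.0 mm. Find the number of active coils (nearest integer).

8

Required rate k = F/δ = 56.5/16.9 = 3.3432 N/mm
N_a = Gd⁴/(8D³k) = (42.0×10³ × 8.7⁴)/(8 × 104.0³ × 3.3432)
    = 2.40617e+08 / 3.00851e+07 = 7.998 → 8 coils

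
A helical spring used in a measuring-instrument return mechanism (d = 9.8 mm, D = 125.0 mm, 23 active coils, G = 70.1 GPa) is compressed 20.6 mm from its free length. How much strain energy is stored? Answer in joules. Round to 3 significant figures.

k = Gd⁴/(8D³N_a) = (70.1×10³)(9.8⁴)/(8·125.0³·23) = 1.7992 N/mm
U = ½kδ² = 0.5 × 1.7992 × 20.6² = 381.75 N·mm = 0.38175 J

0.382 J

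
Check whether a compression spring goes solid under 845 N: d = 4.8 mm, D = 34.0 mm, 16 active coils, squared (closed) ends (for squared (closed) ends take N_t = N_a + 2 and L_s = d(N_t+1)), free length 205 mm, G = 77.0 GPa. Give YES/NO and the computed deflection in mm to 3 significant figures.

NO, δ = 104 mm

k = Gd⁴/(8D³N_a) = (77.0×10³)(4.8⁴)/(8·34.0³·16) = 8.1247 N/mm
N_t = 18; L_s = 4.8·19 = 91.2 mm; δ_solid = L₀ − L_s = 205 − 91.2 = 113.8 mm
δ = F/k = 845/8.1247 = 104 mm
δ < δ_solid → spring does not go solid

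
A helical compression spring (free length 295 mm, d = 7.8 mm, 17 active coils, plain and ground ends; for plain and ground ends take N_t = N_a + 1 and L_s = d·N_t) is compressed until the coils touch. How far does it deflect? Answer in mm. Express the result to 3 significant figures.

N_t = 18; L_s = 7.8·18 = 140.4 mm
δ_solid = L₀ − L_s = 295 − 140.4 = 154.6 mm

155 mm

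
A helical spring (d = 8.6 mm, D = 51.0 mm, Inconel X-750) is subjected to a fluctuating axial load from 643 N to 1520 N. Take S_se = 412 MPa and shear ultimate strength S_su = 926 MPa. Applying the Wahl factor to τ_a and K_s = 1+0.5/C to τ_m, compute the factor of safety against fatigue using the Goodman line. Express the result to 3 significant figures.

C = D/d = 51.0/8.6 = 5.9302; K_W = (4C−1)/(4C−4)+0.615/C = 1.2558; K_s = 1+0.5/C = 1.0843
F_a = (F_max−F_min)/2 = 438.5 N; F_m = (F_max+F_min)/2 = 1081.5 N
τ_a = K_W·8F_aD/(πd³) = 1.2558 × 89.533 = 112.44 MPa
τ_m = K_s·8F_mD/(πd³) = 1.0843 × 220.82 = 239.44 MPa
Goodman: 1/n_f = τ_a/S_se + τ_m/S_su = 112.44/412 + 239.44/926 = 0.27291 + 0.25857 = 0.53148
n_f = 1/0.53148 = 1.882

1.88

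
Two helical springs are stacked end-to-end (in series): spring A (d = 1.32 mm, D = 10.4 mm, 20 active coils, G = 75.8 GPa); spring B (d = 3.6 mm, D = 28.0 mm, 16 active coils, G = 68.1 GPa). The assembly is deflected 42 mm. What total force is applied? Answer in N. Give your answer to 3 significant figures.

k_A = Gd⁴/(8D³N_a) = (75.8×10³)(1.32⁴)/(8·10.4³·20) = 1.2786 N/mm
k_B = Gd⁴/(8D³N_a) = (68.1×10³)(3.6⁴)/(8·28.0³·16) = 4.0707 N/mm
Series: 1/k_eq = 1/1.2786 + 1/4.0707 = 1.0277; k_eq = 0.97301 N/mm
F = k_eq·δ = 0.97301·42 = 40.866 N

40.9 N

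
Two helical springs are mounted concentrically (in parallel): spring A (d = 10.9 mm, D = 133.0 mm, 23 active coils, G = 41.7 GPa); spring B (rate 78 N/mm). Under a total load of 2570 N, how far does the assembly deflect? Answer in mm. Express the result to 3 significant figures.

k_A = Gd⁴/(8D³N_a) = (41.7×10³)(10.9⁴)/(8·133.0³·23) = 1.3598 N/mm
Parallel: k_eq = 1.3598 + 78 = 79.36 N/mm
δ = F/k_eq = 2570/79.36 = 32.384 mm

32.4 mm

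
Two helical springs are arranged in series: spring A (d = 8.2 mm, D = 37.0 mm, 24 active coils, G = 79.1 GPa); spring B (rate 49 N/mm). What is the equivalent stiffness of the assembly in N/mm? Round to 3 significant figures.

k_A = Gd⁴/(8D³N_a) = (79.1×10³)(8.2⁴)/(8·37.0³·24) = 36.773 N/mm
Series: 1/k_eq = 1/36.773 + 1/49 = 0.047602; k_eq = 21.007 N/mm

21.0 N/mm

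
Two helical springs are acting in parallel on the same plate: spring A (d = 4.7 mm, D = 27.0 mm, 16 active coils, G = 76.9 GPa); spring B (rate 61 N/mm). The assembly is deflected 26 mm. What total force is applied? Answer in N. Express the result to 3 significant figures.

k_A = Gd⁴/(8D³N_a) = (76.9×10³)(4.7⁴)/(8·27.0³·16) = 14.894 N/mm
Parallel: k_eq = 14.894 + 61 = 75.894 N/mm
F = k_eq·δ = 75.894·26 = 1973.2 N

1970 N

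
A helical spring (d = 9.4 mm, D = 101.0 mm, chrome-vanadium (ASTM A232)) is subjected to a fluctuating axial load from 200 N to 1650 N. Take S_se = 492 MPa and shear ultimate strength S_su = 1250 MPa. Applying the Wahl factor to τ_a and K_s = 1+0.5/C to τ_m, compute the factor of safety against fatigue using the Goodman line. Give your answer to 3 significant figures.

1.32

C = D/d = 101.0/9.4 = 10.7447; K_W = (4C−1)/(4C−4)+0.615/C = 1.1342; K_s = 1+0.5/C = 1.0465
F_a = (F_max−F_min)/2 = 725 N; F_m = (F_max+F_min)/2 = 925 N
τ_a = K_W·8F_aD/(πd³) = 1.1342 × 224.5 = 254.63 MPa
τ_m = K_s·8F_mD/(πd³) = 1.0465 × 286.43 = 299.76 MPa
Goodman: 1/n_f = τ_a/S_se + τ_m/S_su = 254.63/492 + 299.76/1250 = 0.51754 + 0.23981 = 0.75734
n_f = 1/0.75734 = 1.32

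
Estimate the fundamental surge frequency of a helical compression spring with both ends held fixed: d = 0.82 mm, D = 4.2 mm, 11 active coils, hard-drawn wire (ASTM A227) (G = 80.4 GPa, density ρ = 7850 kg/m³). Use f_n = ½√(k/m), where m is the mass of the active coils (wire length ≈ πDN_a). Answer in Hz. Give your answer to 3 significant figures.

1520 Hz

k = Gd⁴/(8D³N_a) = (80.4×10³)(0.82⁴)/(8·4.2³·11) = 5.5755 N/mm = 5575.5 N/m
Wire length L = πDN_a = π·4.2·11 = 145.14 mm
m = ρ·(πd²/4)·L = 7850 × 0.5281×10⁻⁶ m² × 0.14514 m = 0.0006017 kg
f_n = ½√(k/m) = 0.5·√(5575.5/0.0006017) = 0.5·√(9.2662e+06) = 1522 Hz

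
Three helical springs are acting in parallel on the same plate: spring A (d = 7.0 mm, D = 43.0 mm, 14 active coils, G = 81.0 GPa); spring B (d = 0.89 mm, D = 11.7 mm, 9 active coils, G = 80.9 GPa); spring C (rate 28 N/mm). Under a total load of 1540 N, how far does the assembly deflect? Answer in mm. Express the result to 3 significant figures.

k_A = Gd⁴/(8D³N_a) = (81.0×10³)(7.0⁴)/(8·43.0³·14) = 21.84 N/mm
k_B = Gd⁴/(8D³N_a) = (80.9×10³)(0.89⁴)/(8·11.7³·9) = 0.44017 N/mm
Parallel: k_eq = 21.84 + 0.44017 + 28 = 50.28 N/mm
δ = F/k_eq = 1540/50.28 = 30.628 mm

30.6 mm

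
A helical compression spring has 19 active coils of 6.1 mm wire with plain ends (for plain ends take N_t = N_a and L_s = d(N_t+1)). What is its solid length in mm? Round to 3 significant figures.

122 mm

plain ends: N_t = N_a = 19
L_s = d·(N_t+1) = 6.1 × 20 = 122 mm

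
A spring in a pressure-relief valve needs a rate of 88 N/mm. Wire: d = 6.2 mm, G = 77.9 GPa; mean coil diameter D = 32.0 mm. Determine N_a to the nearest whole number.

N_a = Gd⁴/(8D³k) = (77.9×10³ × 6.2⁴)/(8 × 32.0³ × 88)
    = 1.15108e+08 / 2.30687e+07 = 4.99 → 5 coils

5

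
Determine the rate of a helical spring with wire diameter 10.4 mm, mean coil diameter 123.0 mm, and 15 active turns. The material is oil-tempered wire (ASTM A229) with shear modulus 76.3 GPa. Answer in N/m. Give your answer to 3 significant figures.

k = Gd⁴/(8D³N_a) = (76.3×10³ × 10.4⁴) / (8 × 123.0³ × 15)
  = 8.92602e+08 / 2.23304e+08 = 3.9973 N/mm = 3997.3 N/m

4000 N/m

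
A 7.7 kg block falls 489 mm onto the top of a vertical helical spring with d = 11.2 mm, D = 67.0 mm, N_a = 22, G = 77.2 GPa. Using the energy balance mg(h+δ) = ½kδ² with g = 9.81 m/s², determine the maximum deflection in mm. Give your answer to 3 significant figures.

k = Gd⁴/(8D³N_a) = (77.2×10³)(11.2⁴)/(8·67.0³·22) = 22.948 N/mm
W = mg = 7.7 × 9.81 = 75.537 N
½kδ² − Wδ − Wh = 0 → δ = (W + √(W² + 2kWh))/k
δ = (75.537 + √(5705.8 + 1.69532e+06))/22.948 = (75.537 + 1304.2)/22.948 = 60.125 mm

60.1 mm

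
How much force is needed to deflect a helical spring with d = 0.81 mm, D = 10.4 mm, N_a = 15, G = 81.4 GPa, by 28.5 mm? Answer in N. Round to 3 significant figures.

k = Gd⁴/(8D³N_a) = (81.4×10³)(0.81⁴)/(8·10.4³·15) = 0.25959 N/mm
F = k·δ = 0.25959 × 28.5 = 7.3982 N

7.40 N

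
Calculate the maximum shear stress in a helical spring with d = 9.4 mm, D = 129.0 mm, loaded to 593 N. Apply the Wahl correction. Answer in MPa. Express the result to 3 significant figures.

259 MPa

Spring index C = D/d = 129.0/9.4 = 13.7234
K_W = (4C−1)/(4C−4) + 0.615/C = 53.894/50.894 + 0.0448 = 1.1038
τ₀ = 8FD/(πd³) = 8·593·129.0/(π·9.4³) = 611976/2609.4 = 234.53 MPa
τ_max = K·τ₀ = 1.1038 × 234.53 = 258.87 MPa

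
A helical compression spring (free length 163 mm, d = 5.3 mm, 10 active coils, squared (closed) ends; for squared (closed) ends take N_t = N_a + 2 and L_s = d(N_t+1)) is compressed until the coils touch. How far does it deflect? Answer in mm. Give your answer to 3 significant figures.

94.1 mm

N_t = 12; L_s = 5.3·13 = 68.9 mm
δ_solid = L₀ − L_s = 163 − 68.9 = 94.1 mm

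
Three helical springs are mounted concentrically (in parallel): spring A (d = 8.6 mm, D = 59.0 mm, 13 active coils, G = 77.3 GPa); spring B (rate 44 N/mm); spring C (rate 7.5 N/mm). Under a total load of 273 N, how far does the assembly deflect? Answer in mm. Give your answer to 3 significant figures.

k_A = Gd⁴/(8D³N_a) = (77.3×10³)(8.6⁴)/(8·59.0³·13) = 19.796 N/mm
Parallel: k_eq = 19.796 + 44 + 7.5 = 71.296 N/mm
δ = F/k_eq = 273/71.296 = 3.8291 mm

3.83 mm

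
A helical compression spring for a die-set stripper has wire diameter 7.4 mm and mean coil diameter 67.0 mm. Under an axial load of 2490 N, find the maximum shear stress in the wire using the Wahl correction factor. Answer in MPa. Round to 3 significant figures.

Spring index C = D/d = 67.0/7.4 = 9.0541
K_W = (4C−1)/(4C−4) + 0.615/C = 35.216/32.216 + 0.0679 = 1.1610
τ₀ = 8FD/(πd³) = 8·2490·67.0/(π·7.4³) = 1.33464e+06/1273 = 1048.4 MPa
τ_max = K·τ₀ = 1.1610 × 1048.4 = 1217.2 MPa

1220 MPa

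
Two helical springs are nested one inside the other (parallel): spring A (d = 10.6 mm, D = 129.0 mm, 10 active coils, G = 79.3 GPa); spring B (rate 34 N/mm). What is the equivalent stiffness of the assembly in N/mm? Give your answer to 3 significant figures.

k_A = Gd⁴/(8D³N_a) = (79.3×10³)(10.6⁴)/(8·129.0³·10) = 5.8296 N/mm
Parallel: k_eq = 5.8296 + 34 = 39.83 N/mm

39.8 N/mm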